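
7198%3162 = 874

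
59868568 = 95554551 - 35685983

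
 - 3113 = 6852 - 9965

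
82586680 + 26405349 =108992029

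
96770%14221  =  11444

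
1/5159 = 1/5159 = 0.00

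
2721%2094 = 627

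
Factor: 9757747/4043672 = 2^( - 3)*1123^1*8689^1*505459^( - 1)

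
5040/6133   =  5040/6133  =  0.82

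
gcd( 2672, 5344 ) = 2672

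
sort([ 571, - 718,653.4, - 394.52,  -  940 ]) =[ - 940,-718,-394.52, 571, 653.4]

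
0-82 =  - 82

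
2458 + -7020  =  -4562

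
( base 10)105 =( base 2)1101001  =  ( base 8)151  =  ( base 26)41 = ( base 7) 210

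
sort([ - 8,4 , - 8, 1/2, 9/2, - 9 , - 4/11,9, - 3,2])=[ - 9, - 8,  -  8,-3, - 4/11, 1/2,2, 4, 9/2, 9 ] 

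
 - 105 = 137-242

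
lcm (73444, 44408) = 1909544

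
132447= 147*901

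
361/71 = 5  +  6/71 = 5.08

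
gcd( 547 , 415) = 1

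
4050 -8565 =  - 4515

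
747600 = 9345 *80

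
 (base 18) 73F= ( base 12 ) 1429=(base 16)921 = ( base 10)2337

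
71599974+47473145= 119073119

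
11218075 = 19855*565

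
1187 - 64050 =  - 62863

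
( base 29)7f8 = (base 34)5G6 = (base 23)bm5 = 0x18ba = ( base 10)6330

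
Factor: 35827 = 11^1* 3257^1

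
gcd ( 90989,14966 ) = 1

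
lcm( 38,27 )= 1026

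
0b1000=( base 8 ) 10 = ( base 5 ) 13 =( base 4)20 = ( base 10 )8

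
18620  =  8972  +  9648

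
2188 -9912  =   - 7724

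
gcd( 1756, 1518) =2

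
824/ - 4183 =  - 1 +3359/4183= - 0.20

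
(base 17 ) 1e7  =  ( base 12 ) 386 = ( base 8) 1026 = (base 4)20112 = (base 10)534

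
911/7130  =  911/7130 = 0.13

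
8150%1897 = 562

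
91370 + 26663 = 118033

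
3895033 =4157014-261981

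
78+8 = 86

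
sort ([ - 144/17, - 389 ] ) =[-389, - 144/17]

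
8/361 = 8/361 = 0.02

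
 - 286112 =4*( - 71528 ) 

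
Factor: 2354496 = 2^6*3^1*12263^1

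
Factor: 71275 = 5^2*2851^1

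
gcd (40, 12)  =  4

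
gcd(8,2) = 2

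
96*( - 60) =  - 5760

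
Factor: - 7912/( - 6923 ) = 8/7 =2^3  *7^( - 1 )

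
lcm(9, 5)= 45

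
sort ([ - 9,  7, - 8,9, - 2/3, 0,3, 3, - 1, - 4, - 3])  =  [ - 9, - 8, - 4, - 3, - 1,  -  2/3,0,3,3, 7,9]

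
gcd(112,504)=56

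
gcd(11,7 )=1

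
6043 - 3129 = 2914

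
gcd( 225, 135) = 45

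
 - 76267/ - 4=19066 + 3/4=19066.75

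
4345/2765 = 11/7 = 1.57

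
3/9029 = 3/9029  =  0.00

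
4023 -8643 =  - 4620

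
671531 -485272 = 186259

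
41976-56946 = -14970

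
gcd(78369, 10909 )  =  1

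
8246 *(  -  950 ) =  - 7833700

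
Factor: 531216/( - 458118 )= - 2^3*7^1*17^1*821^( - 1) = - 952/821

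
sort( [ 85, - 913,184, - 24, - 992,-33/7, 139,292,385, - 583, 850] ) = [ - 992 , - 913,- 583, - 24, - 33/7,85, 139,184,292 , 385, 850 ] 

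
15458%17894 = 15458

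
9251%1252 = 487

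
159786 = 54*2959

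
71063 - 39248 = 31815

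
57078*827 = 47203506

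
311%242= 69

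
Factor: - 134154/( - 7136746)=3^2 * 29^1 * 257^1*587^( - 1)*6079^( - 1)= 67077/3568373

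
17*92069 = 1565173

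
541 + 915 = 1456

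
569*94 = 53486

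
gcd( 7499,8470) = 1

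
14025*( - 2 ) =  - 28050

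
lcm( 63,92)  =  5796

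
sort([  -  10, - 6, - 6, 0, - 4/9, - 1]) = [ - 10, - 6  ,-6, - 1, - 4/9, 0 ]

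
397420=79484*5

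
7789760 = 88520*88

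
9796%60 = 16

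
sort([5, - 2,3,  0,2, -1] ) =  [ - 2, - 1,0, 2,3 , 5] 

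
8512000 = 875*9728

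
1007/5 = 201  +  2/5 = 201.40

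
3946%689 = 501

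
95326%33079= 29168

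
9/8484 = 3/2828 = 0.00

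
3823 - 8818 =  - 4995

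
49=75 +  - 26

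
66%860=66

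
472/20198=236/10099 = 0.02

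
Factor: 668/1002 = 2/3 = 2^1*3^( - 1 ) 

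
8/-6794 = -4/3397 = - 0.00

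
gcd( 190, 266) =38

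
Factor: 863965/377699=5^1 * 7^( - 1) * 67^1 *79^(  -  1)*683^( - 1)*2579^1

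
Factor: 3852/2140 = 3^2*5^ ( - 1 ) = 9/5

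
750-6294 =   -  5544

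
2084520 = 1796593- - 287927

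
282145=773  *365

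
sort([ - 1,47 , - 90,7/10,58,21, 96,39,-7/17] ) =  [ - 90, - 1, - 7/17,  7/10,21,39, 47,58,  96] 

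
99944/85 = 99944/85 = 1175.81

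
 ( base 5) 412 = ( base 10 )107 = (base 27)3Q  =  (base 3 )10222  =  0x6b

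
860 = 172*5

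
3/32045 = 3/32045 = 0.00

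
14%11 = 3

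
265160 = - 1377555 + 1642715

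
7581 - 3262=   4319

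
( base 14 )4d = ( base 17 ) 41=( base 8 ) 105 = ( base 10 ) 69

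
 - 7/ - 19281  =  7/19281 = 0.00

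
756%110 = 96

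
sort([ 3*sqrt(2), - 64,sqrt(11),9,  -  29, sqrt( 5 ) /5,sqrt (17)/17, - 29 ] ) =[ - 64, -29, - 29,sqrt( 17)/17,sqrt (5 ) /5,sqrt(11),3*sqrt (2),9] 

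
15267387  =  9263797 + 6003590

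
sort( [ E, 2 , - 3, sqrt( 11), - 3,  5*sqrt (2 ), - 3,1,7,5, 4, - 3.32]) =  [ - 3.32, - 3, - 3 ,-3,1,2,E,sqrt( 11), 4, 5, 7,5  *  sqrt( 2)]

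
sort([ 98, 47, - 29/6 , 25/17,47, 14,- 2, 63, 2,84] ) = [  -  29/6, - 2, 25/17,2,  14, 47, 47, 63,84, 98]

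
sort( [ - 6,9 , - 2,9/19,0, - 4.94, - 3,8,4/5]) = [ - 6, - 4.94, - 3, - 2  ,  0,  9/19 , 4/5,8,9]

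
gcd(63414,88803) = 117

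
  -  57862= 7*(-8266)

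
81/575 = 81/575 = 0.14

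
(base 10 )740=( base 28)qc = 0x2E4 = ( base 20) 1H0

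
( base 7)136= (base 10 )76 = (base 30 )2g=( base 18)44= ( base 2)1001100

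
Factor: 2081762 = 2^1*1040881^1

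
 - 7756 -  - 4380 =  - 3376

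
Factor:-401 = - 401^1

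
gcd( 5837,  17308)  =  1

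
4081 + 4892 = 8973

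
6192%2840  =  512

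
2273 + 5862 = 8135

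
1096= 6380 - 5284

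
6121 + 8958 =15079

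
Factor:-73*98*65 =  - 2^1*5^1*7^2*13^1*73^1 = -465010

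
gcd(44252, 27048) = 92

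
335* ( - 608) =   -  203680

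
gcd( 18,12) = 6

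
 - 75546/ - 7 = 10792 + 2/7 = 10792.29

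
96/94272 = 1/982 = 0.00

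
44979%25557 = 19422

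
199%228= 199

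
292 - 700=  - 408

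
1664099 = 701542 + 962557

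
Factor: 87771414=2^1*3^1* 14628569^1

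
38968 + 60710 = 99678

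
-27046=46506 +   -  73552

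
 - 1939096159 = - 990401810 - 948694349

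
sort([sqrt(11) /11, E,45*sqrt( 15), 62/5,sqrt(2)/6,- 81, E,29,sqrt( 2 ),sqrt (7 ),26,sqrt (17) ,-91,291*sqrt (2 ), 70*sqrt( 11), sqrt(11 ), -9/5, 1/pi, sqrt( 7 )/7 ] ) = [ - 91 , - 81, - 9/5,sqrt( 2 )/6,  sqrt (11)/11, 1/pi,sqrt(7)/7, sqrt(2 ), sqrt(7), E, E, sqrt( 11 ),sqrt( 17 ),62/5, 26,29, 45*sqrt(15 ),70*sqrt ( 11 )  ,  291*sqrt(2)]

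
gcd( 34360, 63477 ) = 1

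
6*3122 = 18732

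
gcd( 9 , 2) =1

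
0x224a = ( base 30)9mi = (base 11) 6660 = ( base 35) 75s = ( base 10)8778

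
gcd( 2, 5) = 1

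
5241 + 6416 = 11657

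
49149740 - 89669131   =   - 40519391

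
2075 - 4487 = -2412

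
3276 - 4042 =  - 766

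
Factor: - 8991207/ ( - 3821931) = 3^( - 1) * 353^( - 1 )*401^( - 1 )*999023^1 = 999023/424659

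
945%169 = 100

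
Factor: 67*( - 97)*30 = -2^1*3^1*5^1*67^1*97^1 =- 194970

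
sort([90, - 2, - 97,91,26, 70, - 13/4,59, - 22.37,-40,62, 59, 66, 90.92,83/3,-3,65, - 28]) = [ - 97 , - 40,-28,-22.37,- 13/4, - 3,-2, 26,83/3 , 59,  59 , 62, 65, 66,70,90,90.92,91]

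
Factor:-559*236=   -  131924 = - 2^2*13^1*43^1 *59^1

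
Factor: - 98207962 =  - 2^1*643^1*76367^1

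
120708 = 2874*42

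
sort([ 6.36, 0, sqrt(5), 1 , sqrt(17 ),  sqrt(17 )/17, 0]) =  [0, 0,sqrt( 17 ) /17,1,  sqrt(5 ), sqrt( 17),6.36 ] 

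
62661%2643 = 1872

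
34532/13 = 2656 + 4/13 = 2656.31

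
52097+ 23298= 75395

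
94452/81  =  1166 + 2/27 = 1166.07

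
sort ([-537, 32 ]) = [-537,32 ] 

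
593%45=8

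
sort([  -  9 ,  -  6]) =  [-9,  -  6] 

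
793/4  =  198 + 1/4 = 198.25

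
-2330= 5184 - 7514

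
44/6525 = 44/6525= 0.01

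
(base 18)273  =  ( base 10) 777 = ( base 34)mt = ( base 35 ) M7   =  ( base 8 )1411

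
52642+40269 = 92911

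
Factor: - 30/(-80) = 3/8 = 2^( - 3)*3^1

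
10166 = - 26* (-391 )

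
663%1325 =663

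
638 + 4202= 4840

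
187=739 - 552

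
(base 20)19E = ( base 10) 594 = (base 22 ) 150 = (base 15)299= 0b1001010010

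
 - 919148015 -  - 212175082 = - 706972933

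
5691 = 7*813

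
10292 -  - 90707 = 100999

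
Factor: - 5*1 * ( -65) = 325=5^2*13^1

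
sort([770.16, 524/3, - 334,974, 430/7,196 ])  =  [  -  334, 430/7,  524/3 , 196, 770.16, 974 ] 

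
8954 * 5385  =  48217290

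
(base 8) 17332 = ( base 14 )2C42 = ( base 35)6fn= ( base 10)7898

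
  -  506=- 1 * 506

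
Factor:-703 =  - 19^1*37^1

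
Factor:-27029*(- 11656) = 315050024 = 2^3*31^1*47^1*151^1*179^1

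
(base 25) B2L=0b1101100100010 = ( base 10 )6946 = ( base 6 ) 52054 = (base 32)6p2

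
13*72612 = 943956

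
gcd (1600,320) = 320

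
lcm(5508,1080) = 55080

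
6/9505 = 6/9505 = 0.00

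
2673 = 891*3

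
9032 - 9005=27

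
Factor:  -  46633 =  - 46633^1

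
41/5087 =41/5087 = 0.01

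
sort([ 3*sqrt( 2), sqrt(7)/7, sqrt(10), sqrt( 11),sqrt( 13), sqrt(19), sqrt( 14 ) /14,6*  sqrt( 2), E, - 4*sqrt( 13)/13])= [ - 4*sqrt(13)/13,sqrt( 14)/14, sqrt(7)/7  ,  E , sqrt(10), sqrt ( 11),sqrt(13), 3 * sqrt(2 ), sqrt( 19 ), 6*sqrt(2) ]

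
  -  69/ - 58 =1 + 11/58= 1.19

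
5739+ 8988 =14727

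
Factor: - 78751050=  - 2^1 * 3^1*5^2*7^1*179^1*419^1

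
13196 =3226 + 9970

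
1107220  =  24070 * 46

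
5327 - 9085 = - 3758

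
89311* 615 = 54926265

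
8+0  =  8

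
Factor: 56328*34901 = 1965903528 = 2^3*3^1 * 17^1*2053^1*2347^1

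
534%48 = 6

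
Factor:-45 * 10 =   -  2^1*3^2 * 5^2 = - 450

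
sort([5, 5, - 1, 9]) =[ - 1,5,5,9 ] 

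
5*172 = 860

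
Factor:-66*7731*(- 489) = 2^1*3^4*11^1*163^1*859^1 = 249510294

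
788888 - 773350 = 15538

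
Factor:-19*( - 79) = 19^1*79^1 = 1501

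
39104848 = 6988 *5596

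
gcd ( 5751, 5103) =81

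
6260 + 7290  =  13550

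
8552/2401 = 8552/2401 = 3.56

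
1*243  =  243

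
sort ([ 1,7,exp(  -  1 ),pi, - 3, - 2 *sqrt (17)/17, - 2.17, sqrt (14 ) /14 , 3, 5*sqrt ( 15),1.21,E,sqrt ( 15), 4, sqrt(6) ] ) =[- 3, - 2.17,  -  2 *sqrt( 17) /17, sqrt (14 )/14,exp(  -  1 ),1 , 1.21,sqrt( 6), E , 3, pi, sqrt(15),4,  7,  5*sqrt(15 )]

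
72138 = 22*3279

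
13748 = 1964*7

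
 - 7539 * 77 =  - 580503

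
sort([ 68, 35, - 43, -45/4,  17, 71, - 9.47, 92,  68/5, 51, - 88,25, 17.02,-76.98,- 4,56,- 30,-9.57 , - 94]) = [-94, - 88,-76.98, - 43,-30, - 45/4, - 9.57,-9.47, - 4, 68/5,17 , 17.02,25,35, 51, 56,68,  71,92 ]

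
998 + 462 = 1460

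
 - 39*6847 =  - 267033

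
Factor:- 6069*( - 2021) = 12265449 = 3^1*7^1*17^2*43^1*47^1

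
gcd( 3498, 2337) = 3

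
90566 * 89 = 8060374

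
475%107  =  47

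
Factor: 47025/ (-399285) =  - 5^1*11^1*467^( - 1) = -55/467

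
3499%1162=13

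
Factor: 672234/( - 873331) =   -  2^1*3^1 * 181^1*619^1*873331^(-1 )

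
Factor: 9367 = 17^1*19^1 * 29^1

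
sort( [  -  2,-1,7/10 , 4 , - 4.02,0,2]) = [-4.02, - 2, - 1,0,7/10,2,4]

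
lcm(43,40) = 1720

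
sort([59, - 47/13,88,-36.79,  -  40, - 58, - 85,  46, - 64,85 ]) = [ - 85, - 64, - 58, - 40, - 36.79, - 47/13,46,59,85,88] 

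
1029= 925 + 104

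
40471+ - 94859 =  - 54388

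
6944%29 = 13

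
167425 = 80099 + 87326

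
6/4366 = 3/2183 = 0.00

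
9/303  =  3/101 = 0.03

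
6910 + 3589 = 10499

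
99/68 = 99/68=1.46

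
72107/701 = 72107/701 =102.86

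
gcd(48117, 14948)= 1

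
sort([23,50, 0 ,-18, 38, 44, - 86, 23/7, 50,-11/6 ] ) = [ - 86 , - 18 ,-11/6,0,23/7, 23,38, 44,50, 50 ] 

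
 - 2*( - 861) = 1722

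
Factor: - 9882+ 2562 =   -  7320 = - 2^3*3^1 *5^1*61^1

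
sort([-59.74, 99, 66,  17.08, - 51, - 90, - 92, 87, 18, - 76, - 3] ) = [ - 92, - 90, - 76, - 59.74, - 51, - 3,  17.08,  18, 66 , 87, 99] 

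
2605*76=197980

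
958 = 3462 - 2504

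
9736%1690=1286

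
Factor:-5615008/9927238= - 2807504/4963619 = - 2^4 * 7^2*43^ ( - 1)*89^( - 1 )*1297^( - 1) * 3581^1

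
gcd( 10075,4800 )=25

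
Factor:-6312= - 2^3 *3^1*263^1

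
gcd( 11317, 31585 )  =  1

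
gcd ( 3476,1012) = 44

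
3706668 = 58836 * 63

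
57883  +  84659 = 142542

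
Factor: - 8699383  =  -7^1*11^1 * 112979^1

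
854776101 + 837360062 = 1692136163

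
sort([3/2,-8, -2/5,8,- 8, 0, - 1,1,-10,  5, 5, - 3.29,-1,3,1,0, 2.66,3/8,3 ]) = [ - 10 ,-8, - 8,-3.29, -1,-1, - 2/5, 0,0,3/8,1 , 1,  3/2,2.66,3,3,5,5, 8 ]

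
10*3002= 30020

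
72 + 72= 144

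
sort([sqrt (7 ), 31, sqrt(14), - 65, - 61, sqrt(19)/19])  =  [ - 65, - 61, sqrt(19) /19,sqrt( 7 ),  sqrt(14),31]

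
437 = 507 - 70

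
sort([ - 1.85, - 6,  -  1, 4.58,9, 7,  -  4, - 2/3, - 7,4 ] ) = [-7, - 6, - 4,-1.85, - 1, - 2/3,4,4.58, 7,9]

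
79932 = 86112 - 6180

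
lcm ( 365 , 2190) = 2190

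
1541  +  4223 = 5764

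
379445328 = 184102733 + 195342595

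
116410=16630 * 7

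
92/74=1 + 9/37 = 1.24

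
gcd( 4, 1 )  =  1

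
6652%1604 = 236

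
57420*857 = 49208940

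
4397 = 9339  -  4942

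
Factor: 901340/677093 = 2^2*5^1 * 11^1 * 241^1 * 39829^( - 1 ) = 53020/39829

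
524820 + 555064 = 1079884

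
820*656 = 537920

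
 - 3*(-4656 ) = 13968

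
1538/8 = 769/4 = 192.25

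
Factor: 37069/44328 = 2^ ( - 3)*3^( - 1)*19^1* 1847^( - 1)  *1951^1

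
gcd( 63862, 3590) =2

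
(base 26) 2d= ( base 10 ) 65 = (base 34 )1V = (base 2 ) 1000001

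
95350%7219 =1503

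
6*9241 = 55446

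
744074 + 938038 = 1682112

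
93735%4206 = 1203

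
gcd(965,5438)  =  1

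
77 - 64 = 13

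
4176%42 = 18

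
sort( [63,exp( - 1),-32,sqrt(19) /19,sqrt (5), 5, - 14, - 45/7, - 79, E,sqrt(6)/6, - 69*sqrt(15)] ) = [ - 69*sqrt(15), - 79, - 32, - 14, - 45/7, sqrt(19 )/19, exp( - 1),sqrt(6)/6,sqrt(5),E,5,63 ] 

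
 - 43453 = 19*( - 2287)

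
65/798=65/798 = 0.08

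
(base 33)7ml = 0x20B2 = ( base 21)ikc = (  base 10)8370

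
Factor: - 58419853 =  - 59^1  *953^1*1039^1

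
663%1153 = 663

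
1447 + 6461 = 7908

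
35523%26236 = 9287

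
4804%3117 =1687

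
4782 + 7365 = 12147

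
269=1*269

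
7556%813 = 239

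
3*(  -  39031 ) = - 117093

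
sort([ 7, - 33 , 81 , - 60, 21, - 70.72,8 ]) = [ - 70.72, - 60, - 33,7, 8, 21,81 ] 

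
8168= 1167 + 7001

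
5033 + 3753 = 8786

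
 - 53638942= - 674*79583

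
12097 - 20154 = -8057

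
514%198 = 118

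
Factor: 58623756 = 2^2*3^1*257^1*19009^1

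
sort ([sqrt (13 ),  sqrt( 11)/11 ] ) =[ sqrt( 11)/11,  sqrt( 13) ] 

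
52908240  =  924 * 57260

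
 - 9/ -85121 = 9/85121 = 0.00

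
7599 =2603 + 4996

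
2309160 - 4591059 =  - 2281899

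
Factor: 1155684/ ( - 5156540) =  - 3^1*5^( - 1)*31^(-1)*193^1 * 499^1 *8317^(- 1 ) = -288921/1289135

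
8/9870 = 4/4935 =0.00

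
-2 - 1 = -3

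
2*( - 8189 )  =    -  16378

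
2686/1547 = 158/91 = 1.74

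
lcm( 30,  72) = 360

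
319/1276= 1/4=0.25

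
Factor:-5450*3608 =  -2^4*5^2*11^1*41^1*109^1= - 19663600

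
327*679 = 222033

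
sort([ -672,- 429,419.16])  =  [ - 672,-429, 419.16 ] 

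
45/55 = 9/11 = 0.82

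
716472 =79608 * 9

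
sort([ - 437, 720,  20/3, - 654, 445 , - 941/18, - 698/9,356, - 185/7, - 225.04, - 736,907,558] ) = [ - 736,-654, - 437, - 225.04, - 698/9, - 941/18, - 185/7,20/3,356,445 , 558, 720,907 ] 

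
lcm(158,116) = 9164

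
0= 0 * 30154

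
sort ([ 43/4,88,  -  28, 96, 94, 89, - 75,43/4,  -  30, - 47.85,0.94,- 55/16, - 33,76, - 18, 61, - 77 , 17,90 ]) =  [ - 77, - 75, - 47.85,-33,-30, - 28, - 18,-55/16,0.94,43/4,43/4 , 17,61,76, 88,89, 90,  94, 96 ]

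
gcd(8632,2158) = 2158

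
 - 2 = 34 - 36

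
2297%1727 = 570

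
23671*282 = 6675222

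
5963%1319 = 687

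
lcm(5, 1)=5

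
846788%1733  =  1084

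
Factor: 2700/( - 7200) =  - 2^( - 3)*3^1  =  -  3/8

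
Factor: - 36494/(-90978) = 71/177 = 3^( - 1)*59^(-1 ) * 71^1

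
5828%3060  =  2768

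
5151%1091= 787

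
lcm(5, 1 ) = 5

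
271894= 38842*7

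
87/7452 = 29/2484  =  0.01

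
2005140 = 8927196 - 6922056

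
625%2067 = 625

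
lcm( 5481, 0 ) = 0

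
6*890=5340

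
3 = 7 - 4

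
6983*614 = 4287562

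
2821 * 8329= 23496109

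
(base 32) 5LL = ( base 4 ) 1122311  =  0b1011010110101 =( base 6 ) 42525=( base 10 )5813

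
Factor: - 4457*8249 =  - 73^1*113^1*4457^1= -  36765793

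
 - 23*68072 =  - 1565656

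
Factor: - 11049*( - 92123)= 3^1 * 17^1*29^1 * 127^1* 5419^1 = 1017867027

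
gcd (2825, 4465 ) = 5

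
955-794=161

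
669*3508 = 2346852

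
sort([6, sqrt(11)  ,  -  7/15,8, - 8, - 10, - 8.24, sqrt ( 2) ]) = [-10, - 8.24 , - 8,-7/15,  sqrt ( 2 ), sqrt( 11 ),6,8]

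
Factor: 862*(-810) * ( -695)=2^2*3^4*5^2 * 139^1*431^1 = 485262900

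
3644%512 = 60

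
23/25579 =23/25579=0.00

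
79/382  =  79/382 = 0.21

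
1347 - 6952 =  - 5605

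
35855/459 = 35855/459 = 78.12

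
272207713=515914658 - 243706945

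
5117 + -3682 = 1435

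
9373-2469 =6904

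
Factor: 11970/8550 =5^(-1 ) * 7^1 = 7/5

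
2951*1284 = 3789084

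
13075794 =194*67401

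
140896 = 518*272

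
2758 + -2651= 107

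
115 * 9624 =1106760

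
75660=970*78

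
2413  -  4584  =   - 2171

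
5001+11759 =16760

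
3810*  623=2373630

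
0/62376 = 0= 0.00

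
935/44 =85/4 = 21.25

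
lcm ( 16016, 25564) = 1329328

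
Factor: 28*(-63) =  - 2^2 * 3^2*7^2 = - 1764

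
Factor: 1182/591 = 2^1 = 2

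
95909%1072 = 501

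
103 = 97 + 6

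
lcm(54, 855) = 5130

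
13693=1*13693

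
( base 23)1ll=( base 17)39d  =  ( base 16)409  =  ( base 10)1033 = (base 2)10000001001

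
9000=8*1125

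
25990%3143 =846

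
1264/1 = 1264 = 1264.00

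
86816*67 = 5816672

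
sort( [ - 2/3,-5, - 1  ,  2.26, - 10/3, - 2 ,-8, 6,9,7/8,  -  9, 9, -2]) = [- 9, - 8 , - 5, - 10/3, - 2,-2, - 1,-2/3, 7/8, 2.26, 6, 9, 9] 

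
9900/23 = 9900/23 = 430.43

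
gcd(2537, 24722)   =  1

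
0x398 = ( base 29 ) 12l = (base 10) 920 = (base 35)qa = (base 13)55A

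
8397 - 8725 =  - 328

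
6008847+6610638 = 12619485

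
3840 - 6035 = -2195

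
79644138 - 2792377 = 76851761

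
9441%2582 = 1695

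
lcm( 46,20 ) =460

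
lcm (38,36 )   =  684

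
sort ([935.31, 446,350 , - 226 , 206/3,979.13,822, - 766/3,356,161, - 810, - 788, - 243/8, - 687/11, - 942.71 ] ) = [ - 942.71 , - 810 ,- 788 , - 766/3,- 226,- 687/11, - 243/8, 206/3,161, 350 , 356,446,  822,935.31, 979.13 ] 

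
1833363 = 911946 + 921417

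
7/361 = 7/361 = 0.02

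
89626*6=537756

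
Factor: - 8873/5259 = -3^( - 1)*19^1*467^1 *1753^( - 1)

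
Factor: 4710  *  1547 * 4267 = 31090940790 = 2^1 * 3^1*5^1 *7^1 * 13^1 *17^2 * 157^1 * 251^1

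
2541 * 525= 1334025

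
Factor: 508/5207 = 2^2 * 41^ ( - 1 ) = 4/41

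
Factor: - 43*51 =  - 2193 = -  3^1*17^1*43^1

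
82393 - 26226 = 56167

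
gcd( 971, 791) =1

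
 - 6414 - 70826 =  - 77240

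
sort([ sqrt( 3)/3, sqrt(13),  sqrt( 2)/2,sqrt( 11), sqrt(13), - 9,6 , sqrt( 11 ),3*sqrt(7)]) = [ - 9,sqrt(3 )/3,sqrt( 2)/2,sqrt( 11),sqrt(11),sqrt(13),sqrt( 13), 6,3*sqrt( 7) ] 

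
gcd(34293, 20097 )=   21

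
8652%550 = 402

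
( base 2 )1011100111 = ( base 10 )743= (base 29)pi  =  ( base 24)16N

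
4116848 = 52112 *79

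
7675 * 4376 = 33585800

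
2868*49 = 140532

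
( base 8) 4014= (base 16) 80c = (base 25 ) 37A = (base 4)200030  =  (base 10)2060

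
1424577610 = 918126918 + 506450692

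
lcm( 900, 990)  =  9900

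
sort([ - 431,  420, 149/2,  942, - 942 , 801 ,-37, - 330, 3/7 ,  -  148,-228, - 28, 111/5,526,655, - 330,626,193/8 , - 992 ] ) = [ - 992 , - 942, - 431, - 330, - 330  ,-228, - 148, - 37 , - 28, 3/7 , 111/5 , 193/8, 149/2,420, 526,626, 655 , 801,942]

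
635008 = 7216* 88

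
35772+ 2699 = 38471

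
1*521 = 521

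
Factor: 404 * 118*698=33275056 = 2^4*59^1*101^1 *349^1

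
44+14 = 58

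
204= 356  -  152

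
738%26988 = 738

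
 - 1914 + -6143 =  - 8057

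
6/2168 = 3/1084 = 0.00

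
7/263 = 7/263 = 0.03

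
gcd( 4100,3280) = 820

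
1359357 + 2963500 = 4322857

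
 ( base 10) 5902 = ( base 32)5OE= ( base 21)d81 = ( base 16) 170E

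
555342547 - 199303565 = 356038982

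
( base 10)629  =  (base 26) O5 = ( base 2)1001110101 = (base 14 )32d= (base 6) 2525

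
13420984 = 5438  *2468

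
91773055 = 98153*935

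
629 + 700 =1329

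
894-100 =794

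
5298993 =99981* 53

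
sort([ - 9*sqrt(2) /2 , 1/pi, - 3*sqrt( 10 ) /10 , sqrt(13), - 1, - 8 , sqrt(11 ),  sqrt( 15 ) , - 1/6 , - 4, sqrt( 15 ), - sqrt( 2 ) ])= [ - 8,-9*sqrt( 2 ) /2, - 4,-sqrt( 2 ), - 1 , - 3  *  sqrt( 10 ) /10, - 1/6,1/pi , sqrt( 11), sqrt( 13),sqrt( 15),sqrt( 15)]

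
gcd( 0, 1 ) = 1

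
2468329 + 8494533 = 10962862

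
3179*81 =257499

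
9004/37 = 243 + 13/37= 243.35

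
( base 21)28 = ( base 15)35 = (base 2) 110010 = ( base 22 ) 26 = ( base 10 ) 50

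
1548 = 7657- 6109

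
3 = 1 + 2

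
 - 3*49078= - 147234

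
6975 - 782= 6193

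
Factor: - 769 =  - 769^1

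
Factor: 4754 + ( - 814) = 3940 = 2^2 * 5^1*197^1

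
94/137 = 94/137 =0.69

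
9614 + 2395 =12009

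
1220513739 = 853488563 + 367025176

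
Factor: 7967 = 31^1 * 257^1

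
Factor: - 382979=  - 382979^1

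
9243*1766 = 16323138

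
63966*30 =1918980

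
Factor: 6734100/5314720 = 2^( - 3) * 3^1*5^1*59^ ( - 1) * 563^( - 1 ) * 22447^1 = 336705/265736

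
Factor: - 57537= - 3^3*2131^1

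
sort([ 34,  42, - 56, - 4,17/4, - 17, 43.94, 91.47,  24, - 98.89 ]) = [ - 98.89, - 56, - 17,-4,  17/4,24 , 34, 42,  43.94 , 91.47]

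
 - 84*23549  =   - 1978116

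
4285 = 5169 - 884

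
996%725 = 271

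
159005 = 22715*7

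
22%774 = 22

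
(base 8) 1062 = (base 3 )202211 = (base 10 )562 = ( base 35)G2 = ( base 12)3aa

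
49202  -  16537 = 32665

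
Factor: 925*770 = 2^1*5^3* 7^1* 11^1*37^1 = 712250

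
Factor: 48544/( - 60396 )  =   - 12136/15099 = - 2^3*3^( - 1)*7^( - 1)*37^1 * 41^1*719^( - 1 )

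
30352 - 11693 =18659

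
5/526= 5/526 = 0.01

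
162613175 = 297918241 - 135305066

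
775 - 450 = 325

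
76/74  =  38/37 = 1.03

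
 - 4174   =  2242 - 6416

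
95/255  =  19/51= 0.37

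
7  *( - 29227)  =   - 204589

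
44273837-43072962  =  1200875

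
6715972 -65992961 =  - 59276989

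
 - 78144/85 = - 78144/85  =  - 919.34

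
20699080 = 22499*920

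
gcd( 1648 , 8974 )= 2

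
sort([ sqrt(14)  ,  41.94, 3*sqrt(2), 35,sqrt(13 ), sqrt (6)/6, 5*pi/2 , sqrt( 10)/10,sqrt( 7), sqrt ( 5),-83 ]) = [-83,sqrt (10) /10,sqrt( 6 )/6,sqrt ( 5),sqrt( 7),sqrt( 13), sqrt( 14) , 3*sqrt( 2 ) , 5*pi/2, 35,41.94 ]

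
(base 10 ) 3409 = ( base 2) 110101010001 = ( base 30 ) 3nj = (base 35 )2RE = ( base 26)513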